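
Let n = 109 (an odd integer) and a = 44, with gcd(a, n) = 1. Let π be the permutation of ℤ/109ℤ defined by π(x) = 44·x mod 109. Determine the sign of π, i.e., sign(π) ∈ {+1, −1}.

Orbit of 35 under x↦44x: [35, 14, 71, 72, 7, 90, 36]… (length divides ord_109(44)).
The orbit structure of x ↦ 44x mod 109: 2 orbits of sizes [108, 1].
2 cycles on 109: each ℓ→(−1)^(ℓ−1), product (−1)^107 = -1.

-1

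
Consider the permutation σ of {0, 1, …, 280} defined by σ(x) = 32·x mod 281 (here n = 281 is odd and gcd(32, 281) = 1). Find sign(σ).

+1

Trace 222: π^k(222) = [222, 79, 280, 249, 100, 109, 116] for k=0..6.
Cycle lengths of π_32 on ℤ/281ℤ: [14, 14, 14, 14, 14, 14, 14, 14, 14, 14, 14, 14, 14, 14, 14, 14, 14, 14, 14, 14, 1]; 21 cycles in total.
Σ(ℓ_i−1) = 281−21 = 260; sign = (−1)^260 = +1.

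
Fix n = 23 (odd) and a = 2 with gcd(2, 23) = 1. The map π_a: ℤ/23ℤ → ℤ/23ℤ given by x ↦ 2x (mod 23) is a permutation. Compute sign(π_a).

Trace 12: π^k(12) = [12, 1, 2, 4, 8, 16, 9] for k=0..6.
The orbit structure of x ↦ 2x mod 23: 3 orbits of sizes [11, 11, 1].
n − c = 23 − 3 = 20; sign = (−1)^20 = +1.

+1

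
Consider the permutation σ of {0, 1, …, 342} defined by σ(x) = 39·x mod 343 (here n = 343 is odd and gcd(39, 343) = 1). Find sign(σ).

+1

Start at x=144: 144 → 128 → 190 → 207 → 184 → 316 → 319 → … (one orbit).
7 cycles of lengths [147, 147, 21, 21, 3, 3, 1].
n − c = 343 − 7 = 336; sign = (−1)^336 = +1.
Zolotarev: (39|343) = +1, matching the cycle-count sign.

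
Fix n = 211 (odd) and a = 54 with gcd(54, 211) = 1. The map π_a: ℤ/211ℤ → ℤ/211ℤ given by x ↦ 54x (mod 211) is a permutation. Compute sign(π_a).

+1

Orbit of 43 under x↦54x: [43, 1, 54, 173, 58, 178, 117]… (length divides ord_211(54)).
11 cycles of lengths [21, 21, 21, 21, 21, 21, 21, 21, 21, 21, 1].
sign(π) = (−1)^{n − #cycles} = (−1)^{211−11} = (−1)^200 = +1.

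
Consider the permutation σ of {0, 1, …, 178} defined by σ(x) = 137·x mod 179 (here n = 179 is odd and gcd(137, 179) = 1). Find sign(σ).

-1

Start at x=161: 161 → 40 → 110 → 34 → 4 → 11 → 75 → … (one orbit).
2 cycles of lengths [178, 1].
n − c = 179 − 2 = 177; sign = (−1)^177 = -1.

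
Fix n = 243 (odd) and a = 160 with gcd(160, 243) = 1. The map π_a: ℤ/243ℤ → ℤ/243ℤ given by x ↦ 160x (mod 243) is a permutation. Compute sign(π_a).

Trace 223: π^k(223) = [223, 202, 1, 160, 85, 235, 178] for k=0..6.
Cycle lengths of π_160 on ℤ/243ℤ: [81, 81, 27, 27, 9, 9, 3, 3, 1, 1, 1]; 11 cycles in total.
11 cycles on 243: each ℓ→(−1)^(ℓ−1), product (−1)^232 = +1.

+1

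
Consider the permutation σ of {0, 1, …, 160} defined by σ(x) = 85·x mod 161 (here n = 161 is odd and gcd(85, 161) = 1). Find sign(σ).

Orbit of 127 under x↦85x: [127, 8, 36, 1, 85, 141, 71]… (length divides ord_161(85)).
Cycle type of π: 11×14 + 1×7; total 21 cycles.
161 − 21 = 140 transpositions; sign(π) = (−1)^140 = +1.
The Jacobi symbol (85|161) = +1 (Zolotarev) agrees.

+1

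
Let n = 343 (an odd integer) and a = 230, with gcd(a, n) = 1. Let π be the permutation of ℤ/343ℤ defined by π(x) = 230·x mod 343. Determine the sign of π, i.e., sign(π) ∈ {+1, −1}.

-1

Trace 64: π^k(64) = [64, 314, 190, 139, 71, 209, 50] for k=0..6.
π_230 has 10 disjoint cycles with lengths [98, 98, 98, 14, 14, 14, 2, 2, 2, 1] on {0,…,342}.
sign(π) = (−1)^{n − #cycles} = (−1)^{343−10} = (−1)^333 = -1.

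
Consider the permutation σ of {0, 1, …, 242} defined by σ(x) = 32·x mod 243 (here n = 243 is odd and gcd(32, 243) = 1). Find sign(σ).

Orbit of 232 under x↦32x: [232, 134, 157, 164, 145, 23, 7]… (length divides ord_243(32)).
The orbit structure of x ↦ 32x mod 243: 6 orbits of sizes [162, 54, 18, 6, 2, 1].
sign(π) = (−1)^{n − #cycles} = (−1)^{243−6} = (−1)^237 = -1.
Check: (32/243) = -1 by Zolotarev.

-1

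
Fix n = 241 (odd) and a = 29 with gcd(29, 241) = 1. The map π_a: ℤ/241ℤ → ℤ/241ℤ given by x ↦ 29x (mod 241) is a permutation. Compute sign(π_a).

Start at x=147: 147 → 166 → 235 → 67 → 15 → 194 → 83 → … (one orbit).
3 cycles of lengths [120, 120, 1].
3 cycles on 241: each ℓ→(−1)^(ℓ−1), product (−1)^238 = +1.
The Jacobi symbol (29|241) = +1 (Zolotarev) agrees.

+1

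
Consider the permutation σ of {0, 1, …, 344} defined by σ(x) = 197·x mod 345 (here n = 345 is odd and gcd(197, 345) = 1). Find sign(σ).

+1

Orbit of 301 under x↦197x: [301, 302, 154, 323, 151, 77, 334]… (length divides ord_345(197)).
Cycle type of π: 44×6 + 22×2 + 11×2 + 4×3 + 2 + 1; total 15 cycles.
sign(π) = (−1)^{n − #cycles} = (−1)^{345−15} = (−1)^330 = +1.
Zolotarev: (197|345) = +1, matching the cycle-count sign.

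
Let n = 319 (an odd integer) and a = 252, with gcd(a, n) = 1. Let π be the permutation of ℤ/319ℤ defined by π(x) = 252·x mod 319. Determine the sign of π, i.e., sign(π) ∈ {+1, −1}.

Start at x=197: 197 → 199 → 65 → 111 → 219 → 1 → 252 → … (one orbit).
The orbit structure of x ↦ 252x mod 319: 30 orbits of sizes [14, 14, 14, 14, 14, 14, 14, 14, 14, 14, 14, 14, 14, 14, 14, 14, 14, 14, 14, 14, 7, 7, 7, 7, 2, 2, 2, 2, 2, 1].
With 30 cycles on 319 points, sign = (−1)^{319−30} = -1.

-1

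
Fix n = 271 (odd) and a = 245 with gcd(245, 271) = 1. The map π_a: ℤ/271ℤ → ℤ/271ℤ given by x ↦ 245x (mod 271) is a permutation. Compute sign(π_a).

Start at x=119: 119 → 158 → 228 → 34 → 200 → 220 → 242 → … (one orbit).
Cycle type of π: 135×2 + 1; total 3 cycles.
271 − 3 = 268 transpositions; sign(π) = (−1)^268 = +1.
Check: (245/271) = +1 by Zolotarev.

+1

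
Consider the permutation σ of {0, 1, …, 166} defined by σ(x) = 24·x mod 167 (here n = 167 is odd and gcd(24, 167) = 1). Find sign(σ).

Trace 25: π^k(25) = [25, 99, 38, 77, 11, 97, 157] for k=0..6.
Decompose π into cycles: lengths [83, 83, 1] (3 cycles, including the fixed point 0).
167 − 3 = 164 transpositions; sign(π) = (−1)^164 = +1.
The Jacobi symbol (24|167) = +1 (Zolotarev) agrees.

+1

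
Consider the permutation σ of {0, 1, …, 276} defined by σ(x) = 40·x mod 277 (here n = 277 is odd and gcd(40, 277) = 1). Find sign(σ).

+1

Start at x=83: 83 → 273 → 117 → 248 → 225 → 136 → 177 → … (one orbit).
Cycle lengths of π_40 on ℤ/277ℤ: [138, 138, 1]; 3 cycles in total.
277 − 3 = 274 transpositions; sign(π) = (−1)^274 = +1.
Via Zolotarev, sign(π_{40}) = (40|277) = +1.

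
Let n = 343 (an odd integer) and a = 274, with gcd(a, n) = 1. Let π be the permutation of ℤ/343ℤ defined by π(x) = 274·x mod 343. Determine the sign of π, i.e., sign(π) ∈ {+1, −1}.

+1

Orbit of 204 under x↦274x: [204, 330, 211, 190, 267, 99, 29]… (length divides ord_343(274)).
π_274 has 19 disjoint cycles with lengths [49, 49, 49, 49, 49, 49, 7, 7, 7, 7, 7, 7, 1, 1, 1, 1, 1, 1, 1] on {0,…,342}.
sign(π) = (−1)^{n − #cycles} = (−1)^{343−19} = (−1)^324 = +1.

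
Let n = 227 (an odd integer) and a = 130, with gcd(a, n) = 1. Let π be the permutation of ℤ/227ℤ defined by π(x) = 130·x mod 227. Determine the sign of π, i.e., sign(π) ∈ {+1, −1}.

Trace 129: π^k(129) = [129, 199, 219, 95, 92, 156, 77] for k=0..6.
Decompose π into cycles: lengths [226, 1] (2 cycles, including the fixed point 0).
2 cycles on 227: each ℓ→(−1)^(ℓ−1), product (−1)^225 = -1.

-1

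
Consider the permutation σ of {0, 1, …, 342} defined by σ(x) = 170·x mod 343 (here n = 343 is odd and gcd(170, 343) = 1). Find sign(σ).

Orbit of 170 under x↦170x: [170, 88, 211, 198, 46, 274, 275]… (length divides ord_343(170)).
Decompose π into cycles: lengths [147, 147, 21, 21, 3, 3, 1] (7 cycles, including the fixed point 0).
With 7 cycles on 343 points, sign = (−1)^{343−7} = +1.
(170|343)_J = +1 (Zolotarev's lemma cross-check).

+1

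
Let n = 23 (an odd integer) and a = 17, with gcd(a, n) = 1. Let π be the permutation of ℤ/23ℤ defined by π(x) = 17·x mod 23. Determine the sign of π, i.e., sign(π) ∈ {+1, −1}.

-1

Trace 12: π^k(12) = [12, 20, 18, 7, 4, 22, 6] for k=0..6.
2 cycles of lengths [22, 1].
sign(π) = (−1)^{n − #cycles} = (−1)^{23−2} = (−1)^21 = -1.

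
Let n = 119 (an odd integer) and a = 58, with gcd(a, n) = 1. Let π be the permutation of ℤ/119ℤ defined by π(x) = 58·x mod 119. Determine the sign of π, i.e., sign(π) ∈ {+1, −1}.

Orbit of 86 under x↦58x: [86, 109, 15, 37, 4, 113, 9]… (length divides ord_119(58)).
Decompose π into cycles: lengths [48, 48, 16, 3, 3, 1] (6 cycles, including the fixed point 0).
With 6 cycles on 119 points, sign = (−1)^{119−6} = -1.

-1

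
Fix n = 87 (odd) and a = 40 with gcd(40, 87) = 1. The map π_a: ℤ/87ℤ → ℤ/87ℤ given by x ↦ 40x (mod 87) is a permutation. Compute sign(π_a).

Orbit of 52 under x↦40x: [52, 79, 28, 76, 82, 61, 4]… (length divides ord_87(40)).
The orbit structure of x ↦ 40x mod 87: 6 orbits of sizes [28, 28, 28, 1, 1, 1].
6 cycles on 87: each ℓ→(−1)^(ℓ−1), product (−1)^81 = -1.

-1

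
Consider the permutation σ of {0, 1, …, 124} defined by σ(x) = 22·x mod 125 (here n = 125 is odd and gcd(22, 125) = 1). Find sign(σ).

-1

Start at x=6: 6 → 7 → 29 → 13 → 36 → 42 → 49 → … (one orbit).
Decompose π into cycles: lengths [100, 20, 4, 1] (4 cycles, including the fixed point 0).
n − c = 125 − 4 = 121; sign = (−1)^121 = -1.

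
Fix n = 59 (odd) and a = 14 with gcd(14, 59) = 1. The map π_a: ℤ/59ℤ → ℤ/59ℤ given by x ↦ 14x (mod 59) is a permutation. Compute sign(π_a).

-1

Start at x=9: 9 → 8 → 53 → 34 → 4 → 56 → 17 → … (one orbit).
Cycle lengths of π_14 on ℤ/59ℤ: [58, 1]; 2 cycles in total.
59 − 2 = 57 transpositions; sign(π) = (−1)^57 = -1.
Check: (14/59) = -1 by Zolotarev.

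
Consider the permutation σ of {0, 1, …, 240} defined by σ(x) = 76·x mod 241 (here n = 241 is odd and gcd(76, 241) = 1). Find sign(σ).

-1

Trace 1: π^k(1) = [1, 76, 233, 115, 64, 44, 211] for k=0..6.
16 cycles of lengths [16, 16, 16, 16, 16, 16, 16, 16, 16, 16, 16, 16, 16, 16, 16, 1].
n − c = 241 − 16 = 225; sign = (−1)^225 = -1.
Check: (76/241) = -1 by Zolotarev.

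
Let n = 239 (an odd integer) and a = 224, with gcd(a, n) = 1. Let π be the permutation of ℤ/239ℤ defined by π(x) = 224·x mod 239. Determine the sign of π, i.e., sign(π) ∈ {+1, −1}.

Orbit of 232 under x↦224x: [232, 105, 98, 203, 62, 26, 88]… (length divides ord_239(224)).
2 cycles of lengths [238, 1].
239 − 2 = 237 transpositions; sign(π) = (−1)^237 = -1.
Via Zolotarev, sign(π_{224}) = (224|239) = -1.

-1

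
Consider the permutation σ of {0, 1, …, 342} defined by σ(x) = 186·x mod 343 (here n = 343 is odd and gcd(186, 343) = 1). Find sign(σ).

+1

Trace 288: π^k(288) = [288, 60, 184, 267, 270, 142, 1] for k=0..6.
7 cycles of lengths [147, 147, 21, 21, 3, 3, 1].
7 cycles on 343: each ℓ→(−1)^(ℓ−1), product (−1)^336 = +1.
Via Zolotarev, sign(π_{186}) = (186|343) = +1.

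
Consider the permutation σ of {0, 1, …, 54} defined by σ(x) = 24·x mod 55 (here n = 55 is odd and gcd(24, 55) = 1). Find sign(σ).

Start at x=31: 31 → 29 → 36 → 39 → 1 → 24 → 26 → … (one orbit).
Cycle type of π: 10×5 + 2×2 + 1; total 8 cycles.
8 cycles on 55: each ℓ→(−1)^(ℓ−1), product (−1)^47 = -1.
Check: (24/55) = -1 by Zolotarev.

-1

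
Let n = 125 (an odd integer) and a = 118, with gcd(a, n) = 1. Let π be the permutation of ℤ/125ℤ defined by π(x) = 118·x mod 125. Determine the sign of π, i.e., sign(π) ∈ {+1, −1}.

-1

Start at x=24: 24 → 82 → 51 → 18 → 124 → 7 → 76 → … (one orbit).
The orbit structure of x ↦ 118x mod 125: 12 orbits of sizes [20, 20, 20, 20, 20, 4, 4, 4, 4, 4, 4, 1].
125 − 12 = 113 transpositions; sign(π) = (−1)^113 = -1.
The Jacobi symbol (118|125) = -1 (Zolotarev) agrees.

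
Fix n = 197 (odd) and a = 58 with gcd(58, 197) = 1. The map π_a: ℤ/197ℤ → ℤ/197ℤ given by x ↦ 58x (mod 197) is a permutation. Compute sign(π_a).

-1

Orbit of 81 under x↦58x: [81, 167, 33, 141, 101, 145, 136]… (length divides ord_197(58)).
The orbit structure of x ↦ 58x mod 197: 2 orbits of sizes [196, 1].
n − c = 197 − 2 = 195; sign = (−1)^195 = -1.
(58|197)_J = -1 (Zolotarev's lemma cross-check).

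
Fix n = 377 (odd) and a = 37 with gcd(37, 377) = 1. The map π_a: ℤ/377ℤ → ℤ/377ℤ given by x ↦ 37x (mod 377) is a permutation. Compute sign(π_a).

+1

Trace 301: π^k(301) = [301, 204, 8, 296, 19, 326, 375] for k=0..6.
7 cycles of lengths [84, 84, 84, 84, 28, 12, 1].
377 − 7 = 370 transpositions; sign(π) = (−1)^370 = +1.
(37|377)_J = +1 (Zolotarev's lemma cross-check).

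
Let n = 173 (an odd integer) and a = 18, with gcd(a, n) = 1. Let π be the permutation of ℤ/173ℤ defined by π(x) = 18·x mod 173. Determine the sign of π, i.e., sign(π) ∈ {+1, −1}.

-1

Trace 131: π^k(131) = [131, 109, 59, 24, 86, 164, 11] for k=0..6.
Decompose π into cycles: lengths [172, 1] (2 cycles, including the fixed point 0).
With 2 cycles on 173 points, sign = (−1)^{173−2} = -1.
(18|173)_J = -1 (Zolotarev's lemma cross-check).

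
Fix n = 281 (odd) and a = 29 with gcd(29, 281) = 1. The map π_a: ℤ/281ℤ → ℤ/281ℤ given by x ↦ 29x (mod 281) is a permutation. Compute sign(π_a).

Orbit of 98 under x↦29x: [98, 32, 85, 217, 111, 128, 59]… (length divides ord_281(29)).
π_29 has 5 disjoint cycles with lengths [70, 70, 70, 70, 1] on {0,…,280}.
5 cycles on 281: each ℓ→(−1)^(ℓ−1), product (−1)^276 = +1.
The Jacobi symbol (29|281) = +1 (Zolotarev) agrees.

+1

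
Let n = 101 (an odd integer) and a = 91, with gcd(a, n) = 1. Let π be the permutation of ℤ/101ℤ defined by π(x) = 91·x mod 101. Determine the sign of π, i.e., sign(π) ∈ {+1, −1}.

Start at x=100: 100 → 10 → 1 → 91 → 100 (one orbit).
Decompose π into cycles: lengths [4, 4, 4, 4, 4, 4, 4, 4, 4, 4, 4, 4, 4, 4, 4, 4, 4, 4, 4, 4, 4, 4, 4, 4, 4, 1] (26 cycles, including the fixed point 0).
With 26 cycles on 101 points, sign = (−1)^{101−26} = -1.
(91|101)_J = -1 (Zolotarev's lemma cross-check).

-1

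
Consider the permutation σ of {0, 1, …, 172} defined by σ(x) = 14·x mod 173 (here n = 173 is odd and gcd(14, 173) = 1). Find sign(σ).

+1

Orbit of 85 under x↦14x: [85, 152, 52, 36, 158, 136, 1]… (length divides ord_173(14)).
The orbit structure of x ↦ 14x mod 173: 5 orbits of sizes [43, 43, 43, 43, 1].
n − c = 173 − 5 = 168; sign = (−1)^168 = +1.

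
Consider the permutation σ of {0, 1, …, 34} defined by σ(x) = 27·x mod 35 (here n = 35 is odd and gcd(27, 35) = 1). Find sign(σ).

Orbit of 29 under x↦27x: [29, 13, 1, 27]… (length divides ord_35(27)).
The orbit structure of x ↦ 27x mod 35: 11 orbits of sizes [4, 4, 4, 4, 4, 4, 4, 2, 2, 2, 1].
n − c = 35 − 11 = 24; sign = (−1)^24 = +1.
Check: (27/35) = +1 by Zolotarev.

+1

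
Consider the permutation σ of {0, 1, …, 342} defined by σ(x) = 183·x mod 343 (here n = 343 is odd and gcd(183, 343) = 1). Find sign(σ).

+1

Start at x=218: 218 → 106 → 190 → 127 → 260 → 246 → 85 → … (one orbit).
The orbit structure of x ↦ 183x mod 343: 19 orbits of sizes [49, 49, 49, 49, 49, 49, 7, 7, 7, 7, 7, 7, 1, 1, 1, 1, 1, 1, 1].
sign(π) = (−1)^{n − #cycles} = (−1)^{343−19} = (−1)^324 = +1.
Via Zolotarev, sign(π_{183}) = (183|343) = +1.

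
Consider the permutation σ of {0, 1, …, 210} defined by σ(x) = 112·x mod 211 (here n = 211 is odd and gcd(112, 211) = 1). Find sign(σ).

-1

Trace 207: π^k(207) = [207, 185, 42, 62, 192, 193, 94] for k=0..6.
π_112 has 2 disjoint cycles with lengths [210, 1] on {0,…,210}.
sign(π) = (−1)^{n − #cycles} = (−1)^{211−2} = (−1)^209 = -1.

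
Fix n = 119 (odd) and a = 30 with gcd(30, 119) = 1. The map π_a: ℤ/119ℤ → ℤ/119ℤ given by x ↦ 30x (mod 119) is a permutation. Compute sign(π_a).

+1

Orbit of 86 under x↦30x: [86, 81, 50, 72, 18, 64, 16]… (length divides ord_119(30)).
π_30 has 15 disjoint cycles with lengths [12, 12, 12, 12, 12, 12, 12, 12, 4, 4, 4, 4, 3, 3, 1] on {0,…,118}.
15 cycles on 119: each ℓ→(−1)^(ℓ−1), product (−1)^104 = +1.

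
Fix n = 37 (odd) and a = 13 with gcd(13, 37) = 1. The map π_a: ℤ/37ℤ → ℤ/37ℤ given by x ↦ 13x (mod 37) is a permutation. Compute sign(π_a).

-1

Trace 12: π^k(12) = [12, 8, 30, 20, 1, 13, 21] for k=0..6.
Cycle lengths of π_13 on ℤ/37ℤ: [36, 1]; 2 cycles in total.
Σ(ℓ_i−1) = 37−2 = 35; sign = (−1)^35 = -1.
The Jacobi symbol (13|37) = -1 (Zolotarev) agrees.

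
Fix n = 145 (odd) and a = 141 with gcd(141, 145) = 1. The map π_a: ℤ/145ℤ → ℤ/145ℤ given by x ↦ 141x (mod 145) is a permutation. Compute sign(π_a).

Trace 1: π^k(1) = [1, 141, 16, 81, 111, 136, 36] for k=0..6.
Cycle lengths of π_141 on ℤ/145ℤ: [7, 7, 7, 7, 7, 7, 7, 7, 7, 7, 7, 7, 7, 7, 7, 7, 7, 7, 7, 7, 1, 1, 1, 1, 1]; 25 cycles in total.
With 25 cycles on 145 points, sign = (−1)^{145−25} = +1.
The Jacobi symbol (141|145) = +1 (Zolotarev) agrees.

+1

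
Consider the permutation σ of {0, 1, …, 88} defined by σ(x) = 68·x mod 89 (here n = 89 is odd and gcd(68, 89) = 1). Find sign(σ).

+1

Trace 53: π^k(53) = [53, 44, 55, 2, 47, 81, 79] for k=0..6.
The orbit structure of x ↦ 68x mod 89: 3 orbits of sizes [44, 44, 1].
sign(π) = (−1)^{n − #cycles} = (−1)^{89−3} = (−1)^86 = +1.
Check: (68/89) = +1 by Zolotarev.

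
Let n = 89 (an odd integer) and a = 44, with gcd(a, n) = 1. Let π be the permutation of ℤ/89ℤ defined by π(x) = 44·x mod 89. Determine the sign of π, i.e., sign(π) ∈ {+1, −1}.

+1

Start at x=88: 88 → 45 → 22 → 78 → 50 → 64 → 57 → … (one orbit).
Cycle type of π: 22×4 + 1; total 5 cycles.
n − c = 89 − 5 = 84; sign = (−1)^84 = +1.
Zolotarev: (44|89) = +1, matching the cycle-count sign.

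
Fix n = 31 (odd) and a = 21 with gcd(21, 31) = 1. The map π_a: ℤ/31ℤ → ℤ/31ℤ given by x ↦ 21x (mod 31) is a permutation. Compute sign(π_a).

Start at x=25: 25 → 29 → 20 → 17 → 16 → 26 → 19 → … (one orbit).
Decompose π into cycles: lengths [30, 1] (2 cycles, including the fixed point 0).
sign(π) = (−1)^{n − #cycles} = (−1)^{31−2} = (−1)^29 = -1.
Zolotarev: (21|31) = -1, matching the cycle-count sign.

-1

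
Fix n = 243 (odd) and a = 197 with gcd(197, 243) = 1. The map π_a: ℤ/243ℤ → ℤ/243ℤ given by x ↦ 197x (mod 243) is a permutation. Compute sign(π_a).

Start at x=226: 226 → 53 → 235 → 125 → 82 → 116 → 10 → … (one orbit).
Decompose π into cycles: lengths [54, 54, 54, 18, 18, 18, 6, 6, 6, 2, 2, 2, 2, 1] (14 cycles, including the fixed point 0).
Σ(ℓ_i−1) = 243−14 = 229; sign = (−1)^229 = -1.
Via Zolotarev, sign(π_{197}) = (197|243) = -1.

-1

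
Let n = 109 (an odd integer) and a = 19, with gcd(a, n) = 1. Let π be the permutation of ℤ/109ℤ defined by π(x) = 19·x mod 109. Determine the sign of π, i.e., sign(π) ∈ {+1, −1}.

Trace 32: π^k(32) = [32, 63, 107, 71, 41, 16, 86] for k=0..6.
4 cycles of lengths [36, 36, 36, 1].
109 − 4 = 105 transpositions; sign(π) = (−1)^105 = -1.
Check: (19/109) = -1 by Zolotarev.

-1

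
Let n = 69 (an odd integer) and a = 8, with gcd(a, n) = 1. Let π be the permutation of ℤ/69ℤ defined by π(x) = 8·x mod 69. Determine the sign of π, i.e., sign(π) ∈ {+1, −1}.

Start at x=4: 4 → 32 → 49 → 47 → 31 → 41 → 52 → … (one orbit).
Cycle type of π: 22×2 + 11×2 + 2 + 1; total 6 cycles.
Σ(ℓ_i−1) = 69−6 = 63; sign = (−1)^63 = -1.

-1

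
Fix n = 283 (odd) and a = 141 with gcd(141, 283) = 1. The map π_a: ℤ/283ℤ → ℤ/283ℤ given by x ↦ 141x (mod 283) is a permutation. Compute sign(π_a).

+1

Start at x=78: 78 → 244 → 161 → 61 → 111 → 86 → 240 → … (one orbit).
7 cycles of lengths [47, 47, 47, 47, 47, 47, 1].
7 cycles on 283: each ℓ→(−1)^(ℓ−1), product (−1)^276 = +1.
Zolotarev: (141|283) = +1, matching the cycle-count sign.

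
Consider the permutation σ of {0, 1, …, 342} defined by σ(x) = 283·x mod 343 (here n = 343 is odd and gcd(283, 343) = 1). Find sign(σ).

Orbit of 338 under x↦283x: [338, 300, 179, 236, 246, 332, 317]… (length divides ord_343(283)).
π_283 has 4 disjoint cycles with lengths [294, 42, 6, 1] on {0,…,342}.
Σ(ℓ_i−1) = 343−4 = 339; sign = (−1)^339 = -1.
Via Zolotarev, sign(π_{283}) = (283|343) = -1.

-1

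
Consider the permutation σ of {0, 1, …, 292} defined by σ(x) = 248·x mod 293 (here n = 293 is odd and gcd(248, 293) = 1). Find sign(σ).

Orbit of 181 under x↦248x: [181, 59, 275, 224, 175, 36, 138]… (length divides ord_293(248)).
Cycle lengths of π_248 on ℤ/293ℤ: [292, 1]; 2 cycles in total.
2 cycles on 293: each ℓ→(−1)^(ℓ−1), product (−1)^291 = -1.
Check: (248/293) = -1 by Zolotarev.

-1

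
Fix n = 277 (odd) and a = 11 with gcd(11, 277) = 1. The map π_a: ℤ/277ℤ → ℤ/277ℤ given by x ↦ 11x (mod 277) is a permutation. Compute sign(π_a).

Orbit of 162 under x↦11x: [162, 120, 212, 116, 168, 186, 107]… (length divides ord_277(11)).
π_11 has 2 disjoint cycles with lengths [276, 1] on {0,…,276}.
277 − 2 = 275 transpositions; sign(π) = (−1)^275 = -1.

-1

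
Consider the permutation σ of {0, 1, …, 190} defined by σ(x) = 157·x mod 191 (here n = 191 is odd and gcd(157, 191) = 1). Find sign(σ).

-1

Orbit of 18 under x↦157x: [18, 152, 180, 183, 81, 111, 46]… (length divides ord_191(157)).
2 cycles of lengths [190, 1].
191 − 2 = 189 transpositions; sign(π) = (−1)^189 = -1.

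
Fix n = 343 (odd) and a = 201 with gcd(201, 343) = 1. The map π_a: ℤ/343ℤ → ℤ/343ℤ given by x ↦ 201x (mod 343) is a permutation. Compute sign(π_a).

-1

Start at x=234: 234 → 43 → 68 → 291 → 181 → 23 → 164 → … (one orbit).
Cycle type of π: 294 + 42 + 6 + 1; total 4 cycles.
n − c = 343 − 4 = 339; sign = (−1)^339 = -1.
Via Zolotarev, sign(π_{201}) = (201|343) = -1.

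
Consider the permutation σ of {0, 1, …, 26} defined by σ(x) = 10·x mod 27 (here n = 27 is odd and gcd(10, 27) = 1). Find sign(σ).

Orbit of 1 under x↦10x: [1, 10, 19]… (length divides ord_27(10)).
15 cycles of lengths [3, 3, 3, 3, 3, 3, 1, 1, 1, 1, 1, 1, 1, 1, 1].
15 cycles on 27: each ℓ→(−1)^(ℓ−1), product (−1)^12 = +1.
The Jacobi symbol (10|27) = +1 (Zolotarev) agrees.

+1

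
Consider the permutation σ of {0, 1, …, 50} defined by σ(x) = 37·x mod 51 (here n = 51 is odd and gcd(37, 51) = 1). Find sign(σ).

Trace 46: π^k(46) = [46, 19, 40, 1, 37, 43, 10] for k=0..6.
π_37 has 6 disjoint cycles with lengths [16, 16, 16, 1, 1, 1] on {0,…,50}.
With 6 cycles on 51 points, sign = (−1)^{51−6} = -1.
Zolotarev: (37|51) = -1, matching the cycle-count sign.

-1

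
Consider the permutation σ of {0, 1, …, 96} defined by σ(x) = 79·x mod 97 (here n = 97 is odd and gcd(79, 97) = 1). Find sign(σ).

Trace 50: π^k(50) = [50, 70, 1, 79, 33, 85, 22] for k=0..6.
π_79 has 7 disjoint cycles with lengths [16, 16, 16, 16, 16, 16, 1] on {0,…,96}.
97 − 7 = 90 transpositions; sign(π) = (−1)^90 = +1.
The Jacobi symbol (79|97) = +1 (Zolotarev) agrees.

+1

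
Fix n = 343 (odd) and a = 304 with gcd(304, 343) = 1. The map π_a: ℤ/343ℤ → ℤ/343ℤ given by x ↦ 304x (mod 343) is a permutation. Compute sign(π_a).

-1

Start at x=180: 180 → 183 → 66 → 170 → 230 → 291 → 313 → … (one orbit).
Cycle lengths of π_304 on ℤ/343ℤ: [294, 42, 6, 1]; 4 cycles in total.
4 cycles on 343: each ℓ→(−1)^(ℓ−1), product (−1)^339 = -1.
Zolotarev: (304|343) = -1, matching the cycle-count sign.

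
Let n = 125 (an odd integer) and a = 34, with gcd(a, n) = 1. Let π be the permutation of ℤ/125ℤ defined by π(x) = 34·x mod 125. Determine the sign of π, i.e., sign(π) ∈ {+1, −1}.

Trace 46: π^k(46) = [46, 64, 51, 109, 81, 4, 11] for k=0..6.
π_34 has 7 disjoint cycles with lengths [50, 50, 10, 10, 2, 2, 1] on {0,…,124}.
n − c = 125 − 7 = 118; sign = (−1)^118 = +1.

+1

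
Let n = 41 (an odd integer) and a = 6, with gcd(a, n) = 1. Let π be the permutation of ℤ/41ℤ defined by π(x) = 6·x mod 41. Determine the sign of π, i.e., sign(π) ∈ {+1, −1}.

-1

Start at x=18: 18 → 26 → 33 → 34 → 40 → 35 → 5 → … (one orbit).
Cycle type of π: 40 + 1; total 2 cycles.
With 2 cycles on 41 points, sign = (−1)^{41−2} = -1.
Via Zolotarev, sign(π_{6}) = (6|41) = -1.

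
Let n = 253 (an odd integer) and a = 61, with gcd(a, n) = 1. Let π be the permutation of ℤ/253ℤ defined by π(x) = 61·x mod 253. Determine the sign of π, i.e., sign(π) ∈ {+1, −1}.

+1

Orbit of 146 under x↦61x: [146, 51, 75, 21, 16, 217, 81]… (length divides ord_253(61)).
Cycle lengths of π_61 on ℤ/253ℤ: [110, 110, 22, 10, 1]; 5 cycles in total.
sign(π) = (−1)^{n − #cycles} = (−1)^{253−5} = (−1)^248 = +1.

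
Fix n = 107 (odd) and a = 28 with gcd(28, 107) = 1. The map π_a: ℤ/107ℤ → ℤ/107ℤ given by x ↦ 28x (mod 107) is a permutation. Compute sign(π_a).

Trace 49: π^k(49) = [49, 88, 3, 84, 105, 51, 37] for k=0..6.
The orbit structure of x ↦ 28x mod 107: 2 orbits of sizes [106, 1].
2 cycles on 107: each ℓ→(−1)^(ℓ−1), product (−1)^105 = -1.
Zolotarev: (28|107) = -1, matching the cycle-count sign.

-1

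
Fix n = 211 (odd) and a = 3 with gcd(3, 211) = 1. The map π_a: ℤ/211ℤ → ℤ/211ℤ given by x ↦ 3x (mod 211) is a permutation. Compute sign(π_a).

-1

Start at x=60: 60 → 180 → 118 → 143 → 7 → 21 → 63 → … (one orbit).
2 cycles of lengths [210, 1].
n − c = 211 − 2 = 209; sign = (−1)^209 = -1.
The Jacobi symbol (3|211) = -1 (Zolotarev) agrees.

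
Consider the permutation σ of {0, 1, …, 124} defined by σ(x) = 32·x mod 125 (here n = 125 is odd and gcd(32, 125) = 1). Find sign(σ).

Orbit of 124 under x↦32x: [124, 93, 101, 107, 49, 68, 51]… (length divides ord_125(32)).
Decompose π into cycles: lengths [20, 20, 20, 20, 20, 4, 4, 4, 4, 4, 4, 1] (12 cycles, including the fixed point 0).
Σ(ℓ_i−1) = 125−12 = 113; sign = (−1)^113 = -1.
(32|125)_J = -1 (Zolotarev's lemma cross-check).

-1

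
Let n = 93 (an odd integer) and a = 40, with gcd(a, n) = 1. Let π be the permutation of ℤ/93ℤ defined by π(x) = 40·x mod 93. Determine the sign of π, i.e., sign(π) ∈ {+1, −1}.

+1

Start at x=64: 64 → 49 → 7 → 1 → 40 → 19 → 16 → … (one orbit).
Cycle type of π: 15×6 + 1×3; total 9 cycles.
sign(π) = (−1)^{n − #cycles} = (−1)^{93−9} = (−1)^84 = +1.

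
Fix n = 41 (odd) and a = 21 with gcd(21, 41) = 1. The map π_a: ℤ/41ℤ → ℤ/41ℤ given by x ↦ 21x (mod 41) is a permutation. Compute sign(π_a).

Orbit of 2 under x↦21x: [2, 1, 21, 31, 36, 18, 9]… (length divides ord_41(21)).
Decompose π into cycles: lengths [20, 20, 1] (3 cycles, including the fixed point 0).
3 cycles on 41: each ℓ→(−1)^(ℓ−1), product (−1)^38 = +1.
Zolotarev: (21|41) = +1, matching the cycle-count sign.

+1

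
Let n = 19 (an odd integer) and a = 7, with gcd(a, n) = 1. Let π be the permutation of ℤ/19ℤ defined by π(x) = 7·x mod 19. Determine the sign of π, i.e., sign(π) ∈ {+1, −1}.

+1

Orbit of 11 under x↦7x: [11, 1, 7]… (length divides ord_19(7)).
π_7 has 7 disjoint cycles with lengths [3, 3, 3, 3, 3, 3, 1] on {0,…,18}.
7 cycles on 19: each ℓ→(−1)^(ℓ−1), product (−1)^12 = +1.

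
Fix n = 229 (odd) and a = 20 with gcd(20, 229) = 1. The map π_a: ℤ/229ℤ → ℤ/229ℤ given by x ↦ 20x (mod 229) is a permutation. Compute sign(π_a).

+1

Orbit of 55 under x↦20x: [55, 184, 16, 91, 217, 218, 9]… (length divides ord_229(20)).
π_20 has 5 disjoint cycles with lengths [57, 57, 57, 57, 1] on {0,…,228}.
sign(π) = (−1)^{n − #cycles} = (−1)^{229−5} = (−1)^224 = +1.
Zolotarev: (20|229) = +1, matching the cycle-count sign.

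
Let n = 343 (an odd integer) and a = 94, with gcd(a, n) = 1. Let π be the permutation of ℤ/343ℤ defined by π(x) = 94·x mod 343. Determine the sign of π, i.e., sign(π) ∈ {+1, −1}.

-1

Orbit of 278 under x↦94x: [278, 64, 185, 240, 265, 214, 222]… (length divides ord_343(94)).
π_94 has 4 disjoint cycles with lengths [294, 42, 6, 1] on {0,…,342}.
343 − 4 = 339 transpositions; sign(π) = (−1)^339 = -1.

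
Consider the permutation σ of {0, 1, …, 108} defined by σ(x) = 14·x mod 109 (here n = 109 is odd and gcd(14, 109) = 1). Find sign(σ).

Trace 57: π^k(57) = [57, 35, 54, 102, 11, 45, 85] for k=0..6.
Decompose π into cycles: lengths [108, 1] (2 cycles, including the fixed point 0).
With 2 cycles on 109 points, sign = (−1)^{109−2} = -1.
Via Zolotarev, sign(π_{14}) = (14|109) = -1.

-1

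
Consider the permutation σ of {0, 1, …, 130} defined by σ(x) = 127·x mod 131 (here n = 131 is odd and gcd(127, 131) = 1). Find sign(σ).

Start at x=116: 116 → 60 → 22 → 43 → 90 → 33 → 130 → … (one orbit).
Cycle lengths of π_127 on ℤ/131ℤ: [130, 1]; 2 cycles in total.
sign(π) = (−1)^{n − #cycles} = (−1)^{131−2} = (−1)^129 = -1.

-1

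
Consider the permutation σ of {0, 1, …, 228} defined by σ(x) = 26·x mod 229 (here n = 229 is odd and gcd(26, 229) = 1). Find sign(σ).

+1

Start at x=43: 43 → 202 → 214 → 68 → 165 → 168 → 17 → … (one orbit).
7 cycles of lengths [38, 38, 38, 38, 38, 38, 1].
n − c = 229 − 7 = 222; sign = (−1)^222 = +1.
Zolotarev: (26|229) = +1, matching the cycle-count sign.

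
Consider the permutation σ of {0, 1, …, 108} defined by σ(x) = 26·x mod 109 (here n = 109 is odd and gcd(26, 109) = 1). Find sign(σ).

+1

Start at x=22: 22 → 27 → 48 → 49 → 75 → 97 → 15 → … (one orbit).
π_26 has 5 disjoint cycles with lengths [27, 27, 27, 27, 1] on {0,…,108}.
109 − 5 = 104 transpositions; sign(π) = (−1)^104 = +1.
The Jacobi symbol (26|109) = +1 (Zolotarev) agrees.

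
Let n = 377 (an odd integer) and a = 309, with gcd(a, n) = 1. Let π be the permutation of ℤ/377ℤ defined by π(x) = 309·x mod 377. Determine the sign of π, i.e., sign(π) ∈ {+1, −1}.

Trace 341: π^k(341) = [341, 186, 170, 127, 35, 259, 107] for k=0..6.
π_309 has 8 disjoint cycles with lengths [84, 84, 84, 84, 28, 6, 6, 1] on {0,…,376}.
With 8 cycles on 377 points, sign = (−1)^{377−8} = -1.
(309|377)_J = -1 (Zolotarev's lemma cross-check).

-1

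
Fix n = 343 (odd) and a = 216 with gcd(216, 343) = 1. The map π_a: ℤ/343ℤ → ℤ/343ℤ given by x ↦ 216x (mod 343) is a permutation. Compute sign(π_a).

-1

Start at x=13: 13 → 64 → 104 → 169 → 146 → 323 → 139 → … (one orbit).
Cycle type of π: 98×3 + 14×3 + 2×3 + 1; total 10 cycles.
10 cycles on 343: each ℓ→(−1)^(ℓ−1), product (−1)^333 = -1.
Check: (216/343) = -1 by Zolotarev.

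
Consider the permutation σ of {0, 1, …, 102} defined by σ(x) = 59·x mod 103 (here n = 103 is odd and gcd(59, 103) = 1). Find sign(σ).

Start at x=92: 92 → 72 → 25 → 33 → 93 → 28 → 4 → … (one orbit).
Cycle type of π: 51×2 + 1; total 3 cycles.
n − c = 103 − 3 = 100; sign = (−1)^100 = +1.
(59|103)_J = +1 (Zolotarev's lemma cross-check).

+1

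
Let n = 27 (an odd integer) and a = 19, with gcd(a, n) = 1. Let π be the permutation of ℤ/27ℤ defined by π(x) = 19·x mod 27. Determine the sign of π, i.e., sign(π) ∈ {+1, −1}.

Start at x=19: 19 → 10 → 1 → 19 (one orbit).
Cycle type of π: 3×6 + 1×9; total 15 cycles.
Σ(ℓ_i−1) = 27−15 = 12; sign = (−1)^12 = +1.
Via Zolotarev, sign(π_{19}) = (19|27) = +1.

+1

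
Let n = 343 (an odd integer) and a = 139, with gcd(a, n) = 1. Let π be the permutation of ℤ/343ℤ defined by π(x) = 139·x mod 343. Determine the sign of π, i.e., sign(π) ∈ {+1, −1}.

-1

Trace 323: π^k(323) = [323, 307, 141, 48, 155, 279, 22] for k=0..6.
Cycle type of π: 98×3 + 14×3 + 2×3 + 1; total 10 cycles.
343 − 10 = 333 transpositions; sign(π) = (−1)^333 = -1.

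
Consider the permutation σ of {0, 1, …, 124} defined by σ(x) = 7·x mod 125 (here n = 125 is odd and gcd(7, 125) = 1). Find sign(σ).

-1

Start at x=124: 124 → 118 → 76 → 32 → 99 → 68 → 101 → … (one orbit).
Decompose π into cycles: lengths [20, 20, 20, 20, 20, 4, 4, 4, 4, 4, 4, 1] (12 cycles, including the fixed point 0).
Σ(ℓ_i−1) = 125−12 = 113; sign = (−1)^113 = -1.
The Jacobi symbol (7|125) = -1 (Zolotarev) agrees.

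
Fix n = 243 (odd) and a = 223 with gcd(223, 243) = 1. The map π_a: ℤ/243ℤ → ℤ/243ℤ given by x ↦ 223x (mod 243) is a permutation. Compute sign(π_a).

+1

Start at x=118: 118 → 70 → 58 → 55 → 115 → 130 → 73 → … (one orbit).
Decompose π into cycles: lengths [81, 81, 27, 27, 9, 9, 3, 3, 1, 1, 1] (11 cycles, including the fixed point 0).
n − c = 243 − 11 = 232; sign = (−1)^232 = +1.
Check: (223/243) = +1 by Zolotarev.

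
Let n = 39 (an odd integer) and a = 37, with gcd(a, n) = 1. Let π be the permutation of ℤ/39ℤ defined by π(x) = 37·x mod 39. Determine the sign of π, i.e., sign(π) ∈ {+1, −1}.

Orbit of 37 under x↦37x: [37, 4, 31, 16, 7, 25, 28]… (length divides ord_39(37)).
The orbit structure of x ↦ 37x mod 39: 6 orbits of sizes [12, 12, 12, 1, 1, 1].
39 − 6 = 33 transpositions; sign(π) = (−1)^33 = -1.
Zolotarev: (37|39) = -1, matching the cycle-count sign.

-1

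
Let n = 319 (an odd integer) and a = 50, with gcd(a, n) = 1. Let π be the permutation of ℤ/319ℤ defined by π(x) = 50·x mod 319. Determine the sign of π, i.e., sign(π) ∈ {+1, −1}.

Start at x=49: 49 → 217 → 4 → 200 → 111 → 127 → 289 → … (one orbit).
5 cycles of lengths [140, 140, 28, 10, 1].
Σ(ℓ_i−1) = 319−5 = 314; sign = (−1)^314 = +1.

+1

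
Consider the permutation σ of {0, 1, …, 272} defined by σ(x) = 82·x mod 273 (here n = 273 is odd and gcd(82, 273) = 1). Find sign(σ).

Trace 181: π^k(181) = [181, 100, 10, 1, 82, 172] for k=0..5.
Cycle lengths of π_82 on ℤ/273ℤ: [6, 6, 6, 6, 6, 6, 6, 6, 6, 6, 6, 6, 6, 6, 6, 6, 6, 6, 6, 6, 6, 6, 6, 6, 6, 6, 6, 6, 6, 6, 6, 6, 6, 6, 6, 6, 6, 6, 6, 6, 6, 6, 6, 6, 6, 1, 1, 1]; 48 cycles in total.
n − c = 273 − 48 = 225; sign = (−1)^225 = -1.

-1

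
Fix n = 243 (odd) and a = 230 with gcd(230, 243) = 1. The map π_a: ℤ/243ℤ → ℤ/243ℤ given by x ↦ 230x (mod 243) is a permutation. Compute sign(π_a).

-1

Start at x=115: 115 → 206 → 238 → 65 → 127 → 50 → 79 → … (one orbit).
Cycle lengths of π_230 on ℤ/243ℤ: [162, 54, 18, 6, 2, 1]; 6 cycles in total.
sign(π) = (−1)^{n − #cycles} = (−1)^{243−6} = (−1)^237 = -1.
(230|243)_J = -1 (Zolotarev's lemma cross-check).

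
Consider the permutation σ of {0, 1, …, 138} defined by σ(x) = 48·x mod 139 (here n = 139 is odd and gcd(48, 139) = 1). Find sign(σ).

Orbit of 125 under x↦48x: [125, 23, 131, 33, 55, 138, 91]… (length divides ord_139(48)).
4 cycles of lengths [46, 46, 46, 1].
4 cycles on 139: each ℓ→(−1)^(ℓ−1), product (−1)^135 = -1.
Via Zolotarev, sign(π_{48}) = (48|139) = -1.

-1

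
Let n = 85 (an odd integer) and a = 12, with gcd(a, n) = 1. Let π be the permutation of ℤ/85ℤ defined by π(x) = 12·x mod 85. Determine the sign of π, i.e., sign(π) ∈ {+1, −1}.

Orbit of 37 under x↦12x: [37, 19, 58, 16, 22, 9, 23]… (length divides ord_85(12)).
π_12 has 7 disjoint cycles with lengths [16, 16, 16, 16, 16, 4, 1] on {0,…,84}.
With 7 cycles on 85 points, sign = (−1)^{85−7} = +1.
Check: (12/85) = +1 by Zolotarev.

+1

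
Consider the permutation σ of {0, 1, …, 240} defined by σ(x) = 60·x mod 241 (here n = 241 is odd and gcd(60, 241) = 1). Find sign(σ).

Orbit of 177 under x↦60x: [177, 16, 237, 1, 60, 226, 64]… (length divides ord_241(60)).
Decompose π into cycles: lengths [12, 12, 12, 12, 12, 12, 12, 12, 12, 12, 12, 12, 12, 12, 12, 12, 12, 12, 12, 12, 1] (21 cycles, including the fixed point 0).
sign(π) = (−1)^{n − #cycles} = (−1)^{241−21} = (−1)^220 = +1.

+1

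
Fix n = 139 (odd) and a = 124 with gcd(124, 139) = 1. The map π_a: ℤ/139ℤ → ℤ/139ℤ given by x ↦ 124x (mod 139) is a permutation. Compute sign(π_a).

Start at x=42: 42 → 65 → 137 → 30 → 106 → 78 → 81 → … (one orbit).
Decompose π into cycles: lengths [69, 69, 1] (3 cycles, including the fixed point 0).
3 cycles on 139: each ℓ→(−1)^(ℓ−1), product (−1)^136 = +1.

+1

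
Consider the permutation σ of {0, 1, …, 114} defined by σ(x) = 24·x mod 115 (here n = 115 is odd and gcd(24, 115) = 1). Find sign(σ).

Trace 24: π^k(24) = [24, 1] for k=0..1.
69 cycles of lengths [2, 2, 2, 2, 2, 2, 2, 2, 2, 2, 2, 2, 2, 2, 2, 2, 2, 2, 2, 2, 2, 2, 2, 2, 2, 2, 2, 2, 2, 2, 2, 2, 2, 2, 2, 2, 2, 2, 2, 2, 2, 2, 2, 2, 2, 2, 1, 1, 1, 1, 1, 1, 1, 1, 1, 1, 1, 1, 1, 1, 1, 1, 1, 1, 1, 1, 1, 1, 1].
69 cycles on 115: each ℓ→(−1)^(ℓ−1), product (−1)^46 = +1.
(24|115)_J = +1 (Zolotarev's lemma cross-check).

+1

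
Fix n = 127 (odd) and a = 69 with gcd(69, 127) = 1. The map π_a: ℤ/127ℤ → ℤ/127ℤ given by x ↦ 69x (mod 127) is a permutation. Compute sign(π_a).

+1

Trace 98: π^k(98) = [98, 31, 107, 17, 30, 38, 82] for k=0..6.
The orbit structure of x ↦ 69x mod 127: 3 orbits of sizes [63, 63, 1].
3 cycles on 127: each ℓ→(−1)^(ℓ−1), product (−1)^124 = +1.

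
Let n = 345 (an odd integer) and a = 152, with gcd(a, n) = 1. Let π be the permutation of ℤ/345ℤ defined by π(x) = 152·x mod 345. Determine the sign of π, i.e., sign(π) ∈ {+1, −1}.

-1

Orbit of 256 under x↦152x: [256, 272, 289, 113, 271, 137, 124]… (length divides ord_345(152)).
14 cycles of lengths [44, 44, 44, 44, 44, 44, 22, 22, 22, 4, 4, 4, 2, 1].
sign(π) = (−1)^{n − #cycles} = (−1)^{345−14} = (−1)^331 = -1.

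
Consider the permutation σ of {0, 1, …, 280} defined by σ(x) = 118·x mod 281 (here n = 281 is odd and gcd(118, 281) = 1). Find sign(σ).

+1

Start at x=2: 2 → 236 → 29 → 50 → 280 → 163 → 126 → … (one orbit).
Cycle lengths of π_118 on ℤ/281ℤ: [70, 70, 70, 70, 1]; 5 cycles in total.
281 − 5 = 276 transpositions; sign(π) = (−1)^276 = +1.
Via Zolotarev, sign(π_{118}) = (118|281) = +1.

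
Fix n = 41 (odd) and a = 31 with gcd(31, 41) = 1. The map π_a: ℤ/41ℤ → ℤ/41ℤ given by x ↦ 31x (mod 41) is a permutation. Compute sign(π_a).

+1

Start at x=16: 16 → 4 → 1 → 31 → 18 → 25 → 37 → … (one orbit).
Cycle lengths of π_31 on ℤ/41ℤ: [10, 10, 10, 10, 1]; 5 cycles in total.
n − c = 41 − 5 = 36; sign = (−1)^36 = +1.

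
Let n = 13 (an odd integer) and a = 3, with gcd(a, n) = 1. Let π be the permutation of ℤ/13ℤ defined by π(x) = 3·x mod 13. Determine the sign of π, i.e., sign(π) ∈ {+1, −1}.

+1

Orbit of 3 under x↦3x: [3, 9, 1]… (length divides ord_13(3)).
π_3 has 5 disjoint cycles with lengths [3, 3, 3, 3, 1] on {0,…,12}.
Σ(ℓ_i−1) = 13−5 = 8; sign = (−1)^8 = +1.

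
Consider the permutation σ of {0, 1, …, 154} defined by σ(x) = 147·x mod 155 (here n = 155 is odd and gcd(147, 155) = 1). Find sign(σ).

Start at x=92: 92 → 39 → 153 → 16 → 27 → 94 → 23 → … (one orbit).
The orbit structure of x ↦ 147x mod 155: 11 orbits of sizes [20, 20, 20, 20, 20, 20, 10, 10, 10, 4, 1].
11 cycles on 155: each ℓ→(−1)^(ℓ−1), product (−1)^144 = +1.
Via Zolotarev, sign(π_{147}) = (147|155) = +1.

+1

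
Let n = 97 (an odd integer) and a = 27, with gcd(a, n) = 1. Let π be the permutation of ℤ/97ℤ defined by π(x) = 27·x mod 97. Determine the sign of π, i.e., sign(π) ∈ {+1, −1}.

+1

Start at x=27: 27 → 50 → 89 → 75 → 85 → 64 → 79 → … (one orbit).
Cycle lengths of π_27 on ℤ/97ℤ: [16, 16, 16, 16, 16, 16, 1]; 7 cycles in total.
sign(π) = (−1)^{n − #cycles} = (−1)^{97−7} = (−1)^90 = +1.
Via Zolotarev, sign(π_{27}) = (27|97) = +1.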